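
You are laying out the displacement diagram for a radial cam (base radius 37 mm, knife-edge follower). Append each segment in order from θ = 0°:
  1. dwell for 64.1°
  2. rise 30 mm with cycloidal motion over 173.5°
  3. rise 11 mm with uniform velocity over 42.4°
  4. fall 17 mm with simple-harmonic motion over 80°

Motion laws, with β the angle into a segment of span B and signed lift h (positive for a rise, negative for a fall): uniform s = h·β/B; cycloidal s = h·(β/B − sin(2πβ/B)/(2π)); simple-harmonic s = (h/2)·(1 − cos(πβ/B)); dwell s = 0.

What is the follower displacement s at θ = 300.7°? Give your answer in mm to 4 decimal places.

seg 1 [0°–64.1°] dwell: s stays 0.0000
seg 2 [64.1°–237.6°] cycloidal, h=30: full span → s += 30 → s = 30.0000
seg 3 [237.6°–280°] uniform, h=11: full span → s += 11 → s = 41.0000
seg 4 [280°–360°] simple-harmonic, h=-17: θ=300.7° here. β=20.7, B=80. -17/2·(1 − cos(π·0.2587)) = -2.6571 → s = 38.3429

38.3429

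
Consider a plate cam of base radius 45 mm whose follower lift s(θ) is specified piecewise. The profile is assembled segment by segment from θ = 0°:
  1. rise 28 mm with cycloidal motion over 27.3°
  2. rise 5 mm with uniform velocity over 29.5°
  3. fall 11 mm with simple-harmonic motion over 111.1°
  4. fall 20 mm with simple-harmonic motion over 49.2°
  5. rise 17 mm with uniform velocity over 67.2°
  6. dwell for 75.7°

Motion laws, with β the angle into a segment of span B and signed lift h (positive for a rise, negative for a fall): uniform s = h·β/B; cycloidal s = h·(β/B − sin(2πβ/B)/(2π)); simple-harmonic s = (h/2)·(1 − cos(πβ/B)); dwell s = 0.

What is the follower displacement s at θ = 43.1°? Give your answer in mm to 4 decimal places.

seg 1 [0°–27.3°] cycloidal, h=28: full span → s += 28 → s = 28.0000
seg 2 [27.3°–56.8°] uniform, h=5: θ=43.1° here. β=15.8, B=29.5. 5·15.8/29.5 = 2.6780 → s = 30.6780

30.6780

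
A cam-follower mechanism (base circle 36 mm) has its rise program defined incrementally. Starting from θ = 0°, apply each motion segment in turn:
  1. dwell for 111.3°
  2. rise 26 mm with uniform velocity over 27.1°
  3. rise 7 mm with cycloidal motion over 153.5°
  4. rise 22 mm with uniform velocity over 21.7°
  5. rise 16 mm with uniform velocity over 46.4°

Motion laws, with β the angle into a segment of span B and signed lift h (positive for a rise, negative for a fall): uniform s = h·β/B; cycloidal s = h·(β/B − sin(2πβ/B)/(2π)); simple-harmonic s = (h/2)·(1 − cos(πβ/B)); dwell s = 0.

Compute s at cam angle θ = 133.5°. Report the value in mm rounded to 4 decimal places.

seg 1 [0°–111.3°] dwell: s stays 0.0000
seg 2 [111.3°–138.4°] uniform, h=26: θ=133.5° here. β=22.2, B=27.1. 26·22.2/27.1 = 21.2989 → s = 21.2989

21.2989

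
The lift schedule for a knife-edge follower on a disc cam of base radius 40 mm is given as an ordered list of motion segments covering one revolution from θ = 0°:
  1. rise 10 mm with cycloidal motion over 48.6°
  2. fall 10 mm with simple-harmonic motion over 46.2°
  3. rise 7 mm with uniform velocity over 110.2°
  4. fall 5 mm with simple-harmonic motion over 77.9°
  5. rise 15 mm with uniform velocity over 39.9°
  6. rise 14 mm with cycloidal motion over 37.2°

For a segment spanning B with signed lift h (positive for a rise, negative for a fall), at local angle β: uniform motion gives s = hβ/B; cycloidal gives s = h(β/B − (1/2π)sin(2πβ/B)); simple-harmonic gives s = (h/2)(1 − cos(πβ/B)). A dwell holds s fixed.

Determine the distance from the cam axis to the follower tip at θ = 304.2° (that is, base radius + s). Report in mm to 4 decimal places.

seg 1 [0°–48.6°] cycloidal, h=10: full span → s += 10 → s = 10.0000
seg 2 [48.6°–94.8°] simple-harmonic, h=-10: full span → s += -10 → s = 0.0000
seg 3 [94.8°–205°] uniform, h=7: full span → s += 7 → s = 7.0000
seg 4 [205°–282.9°] simple-harmonic, h=-5: full span → s += -5 → s = 2.0000
seg 5 [282.9°–322.8°] uniform, h=15: θ=304.2° here. β=21.3, B=39.9. 15·21.3/39.9 = 8.0075 → s = 10.0075
radial distance = base radius + s = 40 + 10.0075 = 50.0075

50.0075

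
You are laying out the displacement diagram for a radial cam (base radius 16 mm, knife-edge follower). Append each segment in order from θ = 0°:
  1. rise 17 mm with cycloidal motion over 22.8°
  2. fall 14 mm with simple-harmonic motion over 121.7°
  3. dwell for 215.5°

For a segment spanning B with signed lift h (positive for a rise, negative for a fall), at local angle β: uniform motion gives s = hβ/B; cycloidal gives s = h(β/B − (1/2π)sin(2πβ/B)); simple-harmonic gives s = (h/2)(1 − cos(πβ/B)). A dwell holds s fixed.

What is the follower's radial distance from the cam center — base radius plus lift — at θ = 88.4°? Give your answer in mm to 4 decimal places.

seg 1 [0°–22.8°] cycloidal, h=17: full span → s += 17 → s = 17.0000
seg 2 [22.8°–144.5°] simple-harmonic, h=-14: θ=88.4° here. β=65.6, B=121.7. -14/2·(1 − cos(π·0.5390)) = -7.8562 → s = 9.1438
radial distance = base radius + s = 16 + 9.1438 = 25.1438

25.1438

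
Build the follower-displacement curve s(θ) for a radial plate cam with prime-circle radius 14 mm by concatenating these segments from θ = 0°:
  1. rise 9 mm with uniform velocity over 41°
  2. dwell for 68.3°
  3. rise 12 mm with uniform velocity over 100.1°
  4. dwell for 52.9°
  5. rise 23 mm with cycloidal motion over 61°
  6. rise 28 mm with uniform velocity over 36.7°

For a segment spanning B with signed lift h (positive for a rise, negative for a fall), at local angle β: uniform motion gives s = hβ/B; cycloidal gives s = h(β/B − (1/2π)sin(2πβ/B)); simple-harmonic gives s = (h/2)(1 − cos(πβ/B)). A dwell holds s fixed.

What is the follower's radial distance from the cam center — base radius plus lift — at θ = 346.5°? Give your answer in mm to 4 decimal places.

seg 1 [0°–41°] uniform, h=9: full span → s += 9 → s = 9.0000
seg 2 [41°–109.3°] dwell: s stays 9.0000
seg 3 [109.3°–209.4°] uniform, h=12: full span → s += 12 → s = 21.0000
seg 4 [209.4°–262.3°] dwell: s stays 21.0000
seg 5 [262.3°–323.3°] cycloidal, h=23: full span → s += 23 → s = 44.0000
seg 6 [323.3°–360°] uniform, h=28: θ=346.5° here. β=23.2, B=36.7. 28·23.2/36.7 = 17.7003 → s = 61.7003
radial distance = base radius + s = 14 + 61.7003 = 75.7003

75.7003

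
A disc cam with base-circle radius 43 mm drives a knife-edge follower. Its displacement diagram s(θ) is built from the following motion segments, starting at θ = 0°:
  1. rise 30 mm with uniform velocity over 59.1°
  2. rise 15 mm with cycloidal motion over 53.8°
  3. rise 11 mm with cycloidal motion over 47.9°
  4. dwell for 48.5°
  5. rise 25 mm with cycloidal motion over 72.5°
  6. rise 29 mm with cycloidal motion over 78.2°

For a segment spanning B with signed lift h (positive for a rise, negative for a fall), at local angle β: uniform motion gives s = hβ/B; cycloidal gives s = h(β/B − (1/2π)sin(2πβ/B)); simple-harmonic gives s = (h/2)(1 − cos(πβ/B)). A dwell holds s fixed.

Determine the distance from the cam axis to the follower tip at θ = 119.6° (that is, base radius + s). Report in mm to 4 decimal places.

seg 1 [0°–59.1°] uniform, h=30: full span → s += 30 → s = 30.0000
seg 2 [59.1°–112.9°] cycloidal, h=15: full span → s += 15 → s = 45.0000
seg 3 [112.9°–160.8°] cycloidal, h=11: θ=119.6° here. β=6.7, B=47.9. 11·(0.1399 − sin(2π·0.1399)/(2π)) = 0.1906 → s = 45.1906
radial distance = base radius + s = 43 + 45.1906 = 88.1906

88.1906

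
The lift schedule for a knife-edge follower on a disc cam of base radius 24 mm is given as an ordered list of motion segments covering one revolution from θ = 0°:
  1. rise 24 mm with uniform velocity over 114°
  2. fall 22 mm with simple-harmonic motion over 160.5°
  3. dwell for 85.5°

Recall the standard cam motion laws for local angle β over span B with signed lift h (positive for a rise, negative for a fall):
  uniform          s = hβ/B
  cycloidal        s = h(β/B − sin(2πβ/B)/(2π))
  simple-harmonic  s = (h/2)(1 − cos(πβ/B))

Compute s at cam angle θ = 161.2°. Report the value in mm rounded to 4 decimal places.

seg 1 [0°–114°] uniform, h=24: full span → s += 24 → s = 24.0000
seg 2 [114°–274.5°] simple-harmonic, h=-22: θ=161.2° here. β=47.2, B=160.5. -22/2·(1 − cos(π·0.2941)) = -4.3700 → s = 19.6300

19.6300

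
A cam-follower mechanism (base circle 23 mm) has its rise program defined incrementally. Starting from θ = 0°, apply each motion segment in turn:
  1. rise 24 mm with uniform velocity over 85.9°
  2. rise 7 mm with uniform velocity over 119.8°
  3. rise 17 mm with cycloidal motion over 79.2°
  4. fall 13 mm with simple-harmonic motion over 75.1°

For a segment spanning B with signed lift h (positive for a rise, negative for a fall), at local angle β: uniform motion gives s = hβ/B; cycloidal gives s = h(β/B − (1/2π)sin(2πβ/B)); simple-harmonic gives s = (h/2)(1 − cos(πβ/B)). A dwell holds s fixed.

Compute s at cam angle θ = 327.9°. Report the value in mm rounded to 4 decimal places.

seg 1 [0°–85.9°] uniform, h=24: full span → s += 24 → s = 24.0000
seg 2 [85.9°–205.7°] uniform, h=7: full span → s += 7 → s = 31.0000
seg 3 [205.7°–284.9°] cycloidal, h=17: full span → s += 17 → s = 48.0000
seg 4 [284.9°–360°] simple-harmonic, h=-13: θ=327.9° here. β=43, B=75.1. -13/2·(1 − cos(π·0.5726)) = -7.9691 → s = 40.0309

40.0309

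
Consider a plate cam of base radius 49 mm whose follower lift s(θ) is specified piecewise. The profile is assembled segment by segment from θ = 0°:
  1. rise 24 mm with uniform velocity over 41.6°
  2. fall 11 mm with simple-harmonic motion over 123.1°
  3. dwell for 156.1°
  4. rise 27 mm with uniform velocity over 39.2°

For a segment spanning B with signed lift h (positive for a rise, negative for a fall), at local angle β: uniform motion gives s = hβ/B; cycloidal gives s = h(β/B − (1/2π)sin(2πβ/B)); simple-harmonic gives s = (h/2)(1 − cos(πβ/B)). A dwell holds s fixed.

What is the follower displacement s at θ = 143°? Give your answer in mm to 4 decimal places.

seg 1 [0°–41.6°] uniform, h=24: full span → s += 24 → s = 24.0000
seg 2 [41.6°–164.7°] simple-harmonic, h=-11: θ=143° here. β=101.4, B=123.1. -11/2·(1 − cos(π·0.8237)) = -10.1779 → s = 13.8221

13.8221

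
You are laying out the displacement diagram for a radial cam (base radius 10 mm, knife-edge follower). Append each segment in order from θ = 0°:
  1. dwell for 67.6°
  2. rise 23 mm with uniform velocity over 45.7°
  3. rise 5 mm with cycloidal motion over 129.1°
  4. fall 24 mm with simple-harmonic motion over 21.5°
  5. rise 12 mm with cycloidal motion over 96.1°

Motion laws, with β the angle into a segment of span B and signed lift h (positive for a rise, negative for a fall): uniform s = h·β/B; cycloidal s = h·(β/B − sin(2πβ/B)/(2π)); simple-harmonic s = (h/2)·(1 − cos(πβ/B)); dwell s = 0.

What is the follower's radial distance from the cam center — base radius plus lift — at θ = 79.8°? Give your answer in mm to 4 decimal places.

seg 1 [0°–67.6°] dwell: s stays 0.0000
seg 2 [67.6°–113.3°] uniform, h=23: θ=79.8° here. β=12.2, B=45.7. 23·12.2/45.7 = 6.1400 → s = 6.1400
radial distance = base radius + s = 10 + 6.1400 = 16.1400

16.1400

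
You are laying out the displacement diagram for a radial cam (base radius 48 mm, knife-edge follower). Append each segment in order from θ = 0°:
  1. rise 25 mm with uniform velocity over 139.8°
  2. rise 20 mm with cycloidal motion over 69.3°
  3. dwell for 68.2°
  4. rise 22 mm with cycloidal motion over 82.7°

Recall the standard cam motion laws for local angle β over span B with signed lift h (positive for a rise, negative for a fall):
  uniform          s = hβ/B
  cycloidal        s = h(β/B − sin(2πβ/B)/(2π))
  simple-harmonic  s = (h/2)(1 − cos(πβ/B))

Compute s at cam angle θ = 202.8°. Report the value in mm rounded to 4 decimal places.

seg 1 [0°–139.8°] uniform, h=25: full span → s += 25 → s = 25.0000
seg 2 [139.8°–209.1°] cycloidal, h=20: θ=202.8° here. β=63, B=69.3. 20·(0.9091 − sin(2π·0.9091)/(2π)) = 19.9027 → s = 44.9027

44.9027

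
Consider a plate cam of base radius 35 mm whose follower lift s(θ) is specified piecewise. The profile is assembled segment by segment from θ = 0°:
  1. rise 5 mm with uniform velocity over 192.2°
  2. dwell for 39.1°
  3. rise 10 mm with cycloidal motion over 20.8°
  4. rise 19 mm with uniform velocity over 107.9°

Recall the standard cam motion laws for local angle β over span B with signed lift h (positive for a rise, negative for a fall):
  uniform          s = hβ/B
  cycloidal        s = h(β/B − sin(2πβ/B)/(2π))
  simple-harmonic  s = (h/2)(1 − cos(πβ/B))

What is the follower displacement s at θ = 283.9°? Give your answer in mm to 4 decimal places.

seg 1 [0°–192.2°] uniform, h=5: full span → s += 5 → s = 5.0000
seg 2 [192.2°–231.3°] dwell: s stays 5.0000
seg 3 [231.3°–252.1°] cycloidal, h=10: full span → s += 10 → s = 15.0000
seg 4 [252.1°–360°] uniform, h=19: θ=283.9° here. β=31.8, B=107.9. 19·31.8/107.9 = 5.5996 → s = 20.5996

20.5996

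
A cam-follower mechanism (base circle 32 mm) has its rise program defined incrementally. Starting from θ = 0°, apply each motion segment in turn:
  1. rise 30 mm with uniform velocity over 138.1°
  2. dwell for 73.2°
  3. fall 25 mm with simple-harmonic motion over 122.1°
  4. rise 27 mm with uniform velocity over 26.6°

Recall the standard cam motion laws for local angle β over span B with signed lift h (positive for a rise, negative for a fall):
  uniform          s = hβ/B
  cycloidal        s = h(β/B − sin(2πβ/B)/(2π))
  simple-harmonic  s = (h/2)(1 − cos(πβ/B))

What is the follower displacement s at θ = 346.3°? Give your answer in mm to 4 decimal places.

seg 1 [0°–138.1°] uniform, h=30: full span → s += 30 → s = 30.0000
seg 2 [138.1°–211.3°] dwell: s stays 30.0000
seg 3 [211.3°–333.4°] simple-harmonic, h=-25: full span → s += -25 → s = 5.0000
seg 4 [333.4°–360°] uniform, h=27: θ=346.3° here. β=12.9, B=26.6. 27·12.9/26.6 = 13.0940 → s = 18.0940

18.0940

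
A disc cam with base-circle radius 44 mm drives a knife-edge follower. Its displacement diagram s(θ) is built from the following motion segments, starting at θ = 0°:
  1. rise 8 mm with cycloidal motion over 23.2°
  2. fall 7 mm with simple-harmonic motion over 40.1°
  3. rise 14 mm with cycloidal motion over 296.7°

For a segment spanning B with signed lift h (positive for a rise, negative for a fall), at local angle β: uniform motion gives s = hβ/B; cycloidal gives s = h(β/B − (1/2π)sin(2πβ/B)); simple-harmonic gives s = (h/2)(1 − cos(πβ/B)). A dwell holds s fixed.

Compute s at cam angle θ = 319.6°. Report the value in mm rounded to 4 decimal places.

seg 1 [0°–23.2°] cycloidal, h=8: full span → s += 8 → s = 8.0000
seg 2 [23.2°–63.3°] simple-harmonic, h=-7: full span → s += -7 → s = 1.0000
seg 3 [63.3°–360°] cycloidal, h=14: θ=319.6° here. β=256.3, B=296.7. 14·(0.8638 − sin(2π·0.8638)/(2π)) = 13.7758 → s = 14.7758

14.7758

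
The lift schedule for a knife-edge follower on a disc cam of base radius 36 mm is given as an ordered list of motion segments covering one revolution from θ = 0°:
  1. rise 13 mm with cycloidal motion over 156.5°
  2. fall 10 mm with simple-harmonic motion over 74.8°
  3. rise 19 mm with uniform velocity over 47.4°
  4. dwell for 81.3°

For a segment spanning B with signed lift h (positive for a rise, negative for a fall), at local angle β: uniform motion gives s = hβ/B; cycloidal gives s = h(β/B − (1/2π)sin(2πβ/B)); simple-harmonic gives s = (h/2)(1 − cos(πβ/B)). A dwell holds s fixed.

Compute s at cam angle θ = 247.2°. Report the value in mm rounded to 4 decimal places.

seg 1 [0°–156.5°] cycloidal, h=13: full span → s += 13 → s = 13.0000
seg 2 [156.5°–231.3°] simple-harmonic, h=-10: full span → s += -10 → s = 3.0000
seg 3 [231.3°–278.7°] uniform, h=19: θ=247.2° here. β=15.9, B=47.4. 19·15.9/47.4 = 6.3734 → s = 9.3734

9.3734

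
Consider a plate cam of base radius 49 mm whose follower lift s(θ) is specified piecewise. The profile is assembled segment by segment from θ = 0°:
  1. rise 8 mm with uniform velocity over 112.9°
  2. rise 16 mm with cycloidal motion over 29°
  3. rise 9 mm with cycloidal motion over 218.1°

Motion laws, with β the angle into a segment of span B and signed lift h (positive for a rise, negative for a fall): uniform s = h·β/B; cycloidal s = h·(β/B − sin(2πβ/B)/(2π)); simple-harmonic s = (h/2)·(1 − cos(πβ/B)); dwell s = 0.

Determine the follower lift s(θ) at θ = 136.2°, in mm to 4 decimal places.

seg 1 [0°–112.9°] uniform, h=8: full span → s += 8 → s = 8.0000
seg 2 [112.9°–141.9°] cycloidal, h=16: θ=136.2° here. β=23.3, B=29. 16·(0.8034 − sin(2π·0.8034)/(2π)) = 15.2594 → s = 23.2594

23.2594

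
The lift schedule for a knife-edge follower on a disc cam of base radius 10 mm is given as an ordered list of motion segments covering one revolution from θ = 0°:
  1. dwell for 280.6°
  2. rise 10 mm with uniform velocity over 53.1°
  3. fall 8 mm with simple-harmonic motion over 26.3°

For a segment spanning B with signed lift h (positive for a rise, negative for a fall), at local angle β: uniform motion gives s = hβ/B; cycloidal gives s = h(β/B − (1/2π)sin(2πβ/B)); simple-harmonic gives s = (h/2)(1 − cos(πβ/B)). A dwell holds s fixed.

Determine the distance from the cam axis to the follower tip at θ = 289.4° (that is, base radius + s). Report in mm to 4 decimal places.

seg 1 [0°–280.6°] dwell: s stays 0.0000
seg 2 [280.6°–333.7°] uniform, h=10: θ=289.4° here. β=8.8, B=53.1. 10·8.8/53.1 = 1.6573 → s = 1.6573
radial distance = base radius + s = 10 + 1.6573 = 11.6573

11.6573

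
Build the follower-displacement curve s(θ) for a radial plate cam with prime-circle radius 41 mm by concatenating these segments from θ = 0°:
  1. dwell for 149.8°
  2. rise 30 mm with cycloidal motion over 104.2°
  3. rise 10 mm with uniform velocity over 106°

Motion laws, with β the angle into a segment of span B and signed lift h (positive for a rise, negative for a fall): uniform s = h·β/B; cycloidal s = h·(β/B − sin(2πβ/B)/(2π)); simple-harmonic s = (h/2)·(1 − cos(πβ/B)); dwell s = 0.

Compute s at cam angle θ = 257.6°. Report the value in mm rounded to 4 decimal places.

seg 1 [0°–149.8°] dwell: s stays 0.0000
seg 2 [149.8°–254°] cycloidal, h=30: full span → s += 30 → s = 30.0000
seg 3 [254°–360°] uniform, h=10: θ=257.6° here. β=3.6, B=106. 10·3.6/106 = 0.3396 → s = 30.3396

30.3396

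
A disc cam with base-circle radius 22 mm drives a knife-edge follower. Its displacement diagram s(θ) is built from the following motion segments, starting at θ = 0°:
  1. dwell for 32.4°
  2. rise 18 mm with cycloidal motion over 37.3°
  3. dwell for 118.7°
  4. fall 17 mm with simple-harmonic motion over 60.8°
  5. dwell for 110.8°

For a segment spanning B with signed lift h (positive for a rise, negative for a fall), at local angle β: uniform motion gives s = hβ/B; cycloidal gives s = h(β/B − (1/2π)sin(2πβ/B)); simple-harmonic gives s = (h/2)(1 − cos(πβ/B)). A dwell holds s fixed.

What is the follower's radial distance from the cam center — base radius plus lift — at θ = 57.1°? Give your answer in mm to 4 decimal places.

seg 1 [0°–32.4°] dwell: s stays 0.0000
seg 2 [32.4°–69.7°] cycloidal, h=18: θ=57.1° here. β=24.7, B=37.3. 18·(0.6622 − sin(2π·0.6622)/(2π)) = 14.3594 → s = 14.3594
radial distance = base radius + s = 22 + 14.3594 = 36.3594

36.3594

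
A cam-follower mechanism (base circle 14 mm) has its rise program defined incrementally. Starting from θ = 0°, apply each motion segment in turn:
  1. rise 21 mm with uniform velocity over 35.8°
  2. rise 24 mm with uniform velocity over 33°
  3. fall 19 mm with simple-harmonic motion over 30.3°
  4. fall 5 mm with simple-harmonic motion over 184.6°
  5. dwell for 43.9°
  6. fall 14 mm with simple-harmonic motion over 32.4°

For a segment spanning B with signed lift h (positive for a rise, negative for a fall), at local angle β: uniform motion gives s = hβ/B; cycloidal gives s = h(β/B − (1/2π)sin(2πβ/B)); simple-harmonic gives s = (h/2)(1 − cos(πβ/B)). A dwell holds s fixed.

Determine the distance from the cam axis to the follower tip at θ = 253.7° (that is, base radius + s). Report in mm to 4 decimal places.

seg 1 [0°–35.8°] uniform, h=21: full span → s += 21 → s = 21.0000
seg 2 [35.8°–68.8°] uniform, h=24: full span → s += 24 → s = 45.0000
seg 3 [68.8°–99.1°] simple-harmonic, h=-19: full span → s += -19 → s = 26.0000
seg 4 [99.1°–283.7°] simple-harmonic, h=-5: θ=253.7° here. β=154.6, B=184.6. -5/2·(1 − cos(π·0.8375)) = -4.6812 → s = 21.3188
radial distance = base radius + s = 14 + 21.3188 = 35.3188

35.3188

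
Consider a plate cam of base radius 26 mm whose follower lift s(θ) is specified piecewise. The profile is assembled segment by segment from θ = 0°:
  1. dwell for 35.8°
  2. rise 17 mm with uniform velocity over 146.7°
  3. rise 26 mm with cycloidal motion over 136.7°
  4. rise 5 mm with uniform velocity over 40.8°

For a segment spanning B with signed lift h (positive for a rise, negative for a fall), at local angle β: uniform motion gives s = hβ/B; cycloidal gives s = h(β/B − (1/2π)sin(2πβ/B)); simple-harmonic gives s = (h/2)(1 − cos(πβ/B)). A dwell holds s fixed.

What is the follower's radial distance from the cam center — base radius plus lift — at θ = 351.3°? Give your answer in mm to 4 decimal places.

seg 1 [0°–35.8°] dwell: s stays 0.0000
seg 2 [35.8°–182.5°] uniform, h=17: full span → s += 17 → s = 17.0000
seg 3 [182.5°–319.2°] cycloidal, h=26: full span → s += 26 → s = 43.0000
seg 4 [319.2°–360°] uniform, h=5: θ=351.3° here. β=32.1, B=40.8. 5·32.1/40.8 = 3.9338 → s = 46.9338
radial distance = base radius + s = 26 + 46.9338 = 72.9338

72.9338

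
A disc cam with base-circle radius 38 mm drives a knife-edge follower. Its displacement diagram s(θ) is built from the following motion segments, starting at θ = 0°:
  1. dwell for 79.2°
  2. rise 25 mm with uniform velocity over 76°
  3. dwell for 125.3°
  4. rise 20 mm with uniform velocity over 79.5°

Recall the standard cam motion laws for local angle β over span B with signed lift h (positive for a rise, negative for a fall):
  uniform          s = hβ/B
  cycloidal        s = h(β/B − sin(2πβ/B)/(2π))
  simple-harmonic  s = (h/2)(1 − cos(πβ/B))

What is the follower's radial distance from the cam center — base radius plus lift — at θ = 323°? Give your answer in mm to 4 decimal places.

seg 1 [0°–79.2°] dwell: s stays 0.0000
seg 2 [79.2°–155.2°] uniform, h=25: full span → s += 25 → s = 25.0000
seg 3 [155.2°–280.5°] dwell: s stays 25.0000
seg 4 [280.5°–360°] uniform, h=20: θ=323° here. β=42.5, B=79.5. 20·42.5/79.5 = 10.6918 → s = 35.6918
radial distance = base radius + s = 38 + 35.6918 = 73.6918

73.6918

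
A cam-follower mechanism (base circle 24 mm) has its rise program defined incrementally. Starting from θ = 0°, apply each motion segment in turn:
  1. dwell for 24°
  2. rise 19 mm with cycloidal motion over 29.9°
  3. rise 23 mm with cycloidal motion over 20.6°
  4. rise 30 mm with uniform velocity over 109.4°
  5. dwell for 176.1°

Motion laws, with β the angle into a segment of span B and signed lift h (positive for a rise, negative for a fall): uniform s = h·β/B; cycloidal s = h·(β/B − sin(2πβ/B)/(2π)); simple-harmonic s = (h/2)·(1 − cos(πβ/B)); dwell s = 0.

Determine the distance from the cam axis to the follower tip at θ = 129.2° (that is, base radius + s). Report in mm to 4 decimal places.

seg 1 [0°–24°] dwell: s stays 0.0000
seg 2 [24°–53.9°] cycloidal, h=19: full span → s += 19 → s = 19.0000
seg 3 [53.9°–74.5°] cycloidal, h=23: full span → s += 23 → s = 42.0000
seg 4 [74.5°–183.9°] uniform, h=30: θ=129.2° here. β=54.7, B=109.4. 30·54.7/109.4 = 15.0000 → s = 57.0000
radial distance = base radius + s = 24 + 57.0000 = 81.0000

81.0000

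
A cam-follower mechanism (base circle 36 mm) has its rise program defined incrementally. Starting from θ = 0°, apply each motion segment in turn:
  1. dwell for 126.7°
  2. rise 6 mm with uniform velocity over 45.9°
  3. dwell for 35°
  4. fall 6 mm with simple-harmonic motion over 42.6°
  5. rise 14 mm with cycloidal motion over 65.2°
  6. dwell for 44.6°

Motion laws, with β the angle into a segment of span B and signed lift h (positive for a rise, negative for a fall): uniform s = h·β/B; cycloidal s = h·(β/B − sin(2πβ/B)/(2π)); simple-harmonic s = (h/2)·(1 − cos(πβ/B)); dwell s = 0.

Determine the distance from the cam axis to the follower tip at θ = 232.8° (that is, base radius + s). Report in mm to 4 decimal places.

seg 1 [0°–126.7°] dwell: s stays 0.0000
seg 2 [126.7°–172.6°] uniform, h=6: full span → s += 6 → s = 6.0000
seg 3 [172.6°–207.6°] dwell: s stays 6.0000
seg 4 [207.6°–250.2°] simple-harmonic, h=-6: θ=232.8° here. β=25.2, B=42.6. -6/2·(1 − cos(π·0.5915)) = -3.8510 → s = 2.1490
radial distance = base radius + s = 36 + 2.1490 = 38.1490

38.1490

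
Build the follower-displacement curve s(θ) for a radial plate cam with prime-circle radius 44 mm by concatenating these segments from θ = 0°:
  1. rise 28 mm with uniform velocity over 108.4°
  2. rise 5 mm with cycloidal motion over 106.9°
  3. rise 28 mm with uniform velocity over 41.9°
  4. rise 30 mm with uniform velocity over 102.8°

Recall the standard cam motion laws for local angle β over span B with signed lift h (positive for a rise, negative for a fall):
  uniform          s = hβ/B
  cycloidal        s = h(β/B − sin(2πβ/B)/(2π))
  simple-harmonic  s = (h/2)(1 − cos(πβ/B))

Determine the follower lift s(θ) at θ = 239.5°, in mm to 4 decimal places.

seg 1 [0°–108.4°] uniform, h=28: full span → s += 28 → s = 28.0000
seg 2 [108.4°–215.3°] cycloidal, h=5: full span → s += 5 → s = 33.0000
seg 3 [215.3°–257.2°] uniform, h=28: θ=239.5° here. β=24.2, B=41.9. 28·24.2/41.9 = 16.1718 → s = 49.1718

49.1718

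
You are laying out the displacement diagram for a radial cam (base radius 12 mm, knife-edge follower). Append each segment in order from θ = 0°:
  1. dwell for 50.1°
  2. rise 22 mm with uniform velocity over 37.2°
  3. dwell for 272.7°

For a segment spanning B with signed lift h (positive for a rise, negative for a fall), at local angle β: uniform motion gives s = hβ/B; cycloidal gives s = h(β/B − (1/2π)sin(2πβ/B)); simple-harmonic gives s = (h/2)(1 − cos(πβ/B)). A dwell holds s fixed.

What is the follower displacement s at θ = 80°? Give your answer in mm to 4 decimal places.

seg 1 [0°–50.1°] dwell: s stays 0.0000
seg 2 [50.1°–87.3°] uniform, h=22: θ=80° here. β=29.9, B=37.2. 22·29.9/37.2 = 17.6828 → s = 17.6828

17.6828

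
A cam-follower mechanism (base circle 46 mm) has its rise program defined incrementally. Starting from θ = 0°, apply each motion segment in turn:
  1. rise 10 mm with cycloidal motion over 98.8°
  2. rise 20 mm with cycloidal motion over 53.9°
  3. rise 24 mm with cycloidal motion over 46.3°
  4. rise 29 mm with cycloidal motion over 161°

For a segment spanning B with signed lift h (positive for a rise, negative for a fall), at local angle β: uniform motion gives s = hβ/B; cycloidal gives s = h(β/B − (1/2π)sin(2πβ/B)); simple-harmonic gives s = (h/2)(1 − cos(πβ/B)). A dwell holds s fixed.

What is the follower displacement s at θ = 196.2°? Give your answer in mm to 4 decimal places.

seg 1 [0°–98.8°] cycloidal, h=10: full span → s += 10 → s = 10.0000
seg 2 [98.8°–152.7°] cycloidal, h=20: full span → s += 20 → s = 30.0000
seg 3 [152.7°–199°] cycloidal, h=24: θ=196.2° here. β=43.5, B=46.3. 24·(0.9395 − sin(2π·0.9395)/(2π)) = 23.9653 → s = 53.9653

53.9653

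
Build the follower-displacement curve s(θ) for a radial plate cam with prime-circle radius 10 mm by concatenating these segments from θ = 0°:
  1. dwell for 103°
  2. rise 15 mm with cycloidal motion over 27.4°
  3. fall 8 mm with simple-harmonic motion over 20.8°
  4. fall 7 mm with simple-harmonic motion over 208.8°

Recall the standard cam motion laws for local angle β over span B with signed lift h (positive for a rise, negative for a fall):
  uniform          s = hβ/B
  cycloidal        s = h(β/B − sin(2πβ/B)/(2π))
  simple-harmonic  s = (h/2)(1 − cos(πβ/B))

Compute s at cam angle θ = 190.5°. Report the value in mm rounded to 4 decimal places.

seg 1 [0°–103°] dwell: s stays 0.0000
seg 2 [103°–130.4°] cycloidal, h=15: full span → s += 15 → s = 15.0000
seg 3 [130.4°–151.2°] simple-harmonic, h=-8: full span → s += -8 → s = 7.0000
seg 4 [151.2°–360°] simple-harmonic, h=-7: θ=190.5° here. β=39.3, B=208.8. -7/2·(1 − cos(π·0.1882)) = -0.5943 → s = 6.4057

6.4057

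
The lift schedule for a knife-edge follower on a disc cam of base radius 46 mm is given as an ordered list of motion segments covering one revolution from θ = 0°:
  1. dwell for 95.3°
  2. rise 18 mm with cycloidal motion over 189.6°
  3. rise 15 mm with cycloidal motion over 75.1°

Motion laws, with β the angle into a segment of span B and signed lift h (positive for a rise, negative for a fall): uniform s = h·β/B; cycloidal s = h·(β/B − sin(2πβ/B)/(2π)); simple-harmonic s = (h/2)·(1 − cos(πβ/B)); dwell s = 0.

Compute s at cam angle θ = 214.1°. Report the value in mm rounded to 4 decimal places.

seg 1 [0°–95.3°] dwell: s stays 0.0000
seg 2 [95.3°–284.9°] cycloidal, h=18: θ=214.1° here. β=118.8, B=189.6. 18·(0.6266 − sin(2π·0.6266)/(2π)) = 13.3242 → s = 13.3242

13.3242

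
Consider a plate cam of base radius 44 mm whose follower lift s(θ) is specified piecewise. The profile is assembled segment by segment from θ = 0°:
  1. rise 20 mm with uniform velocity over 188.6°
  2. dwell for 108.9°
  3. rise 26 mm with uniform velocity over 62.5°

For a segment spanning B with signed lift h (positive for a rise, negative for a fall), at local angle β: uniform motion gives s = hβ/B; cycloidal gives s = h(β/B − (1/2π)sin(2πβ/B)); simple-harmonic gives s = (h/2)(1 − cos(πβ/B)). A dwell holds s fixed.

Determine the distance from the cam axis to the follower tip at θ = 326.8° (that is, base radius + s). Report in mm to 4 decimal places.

seg 1 [0°–188.6°] uniform, h=20: full span → s += 20 → s = 20.0000
seg 2 [188.6°–297.5°] dwell: s stays 20.0000
seg 3 [297.5°–360°] uniform, h=26: θ=326.8° here. β=29.3, B=62.5. 26·29.3/62.5 = 12.1888 → s = 32.1888
radial distance = base radius + s = 44 + 32.1888 = 76.1888

76.1888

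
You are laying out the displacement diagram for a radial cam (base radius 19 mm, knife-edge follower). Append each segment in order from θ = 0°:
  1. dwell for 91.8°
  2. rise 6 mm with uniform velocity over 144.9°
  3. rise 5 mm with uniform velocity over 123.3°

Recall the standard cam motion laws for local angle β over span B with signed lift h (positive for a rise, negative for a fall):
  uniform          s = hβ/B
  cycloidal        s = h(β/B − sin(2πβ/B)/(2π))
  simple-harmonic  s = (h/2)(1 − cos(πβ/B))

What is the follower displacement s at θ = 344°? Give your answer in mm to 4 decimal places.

seg 1 [0°–91.8°] dwell: s stays 0.0000
seg 2 [91.8°–236.7°] uniform, h=6: full span → s += 6 → s = 6.0000
seg 3 [236.7°–360°] uniform, h=5: θ=344° here. β=107.3, B=123.3. 5·107.3/123.3 = 4.3512 → s = 10.3512

10.3512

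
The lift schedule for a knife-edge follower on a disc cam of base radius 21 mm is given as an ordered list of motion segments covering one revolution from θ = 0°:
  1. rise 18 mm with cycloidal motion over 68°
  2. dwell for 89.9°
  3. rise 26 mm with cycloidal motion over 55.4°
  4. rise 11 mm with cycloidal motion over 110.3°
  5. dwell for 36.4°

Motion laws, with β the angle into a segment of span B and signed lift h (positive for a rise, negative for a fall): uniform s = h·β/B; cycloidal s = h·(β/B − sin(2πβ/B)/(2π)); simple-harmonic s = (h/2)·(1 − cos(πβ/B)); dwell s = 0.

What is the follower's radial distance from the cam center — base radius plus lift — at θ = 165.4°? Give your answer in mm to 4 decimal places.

seg 1 [0°–68°] cycloidal, h=18: full span → s += 18 → s = 18.0000
seg 2 [68°–157.9°] dwell: s stays 18.0000
seg 3 [157.9°–213.3°] cycloidal, h=26: θ=165.4° here. β=7.5, B=55.4. 26·(0.1354 − sin(2π·0.1354)/(2π)) = 0.4094 → s = 18.4094
radial distance = base radius + s = 21 + 18.4094 = 39.4094

39.4094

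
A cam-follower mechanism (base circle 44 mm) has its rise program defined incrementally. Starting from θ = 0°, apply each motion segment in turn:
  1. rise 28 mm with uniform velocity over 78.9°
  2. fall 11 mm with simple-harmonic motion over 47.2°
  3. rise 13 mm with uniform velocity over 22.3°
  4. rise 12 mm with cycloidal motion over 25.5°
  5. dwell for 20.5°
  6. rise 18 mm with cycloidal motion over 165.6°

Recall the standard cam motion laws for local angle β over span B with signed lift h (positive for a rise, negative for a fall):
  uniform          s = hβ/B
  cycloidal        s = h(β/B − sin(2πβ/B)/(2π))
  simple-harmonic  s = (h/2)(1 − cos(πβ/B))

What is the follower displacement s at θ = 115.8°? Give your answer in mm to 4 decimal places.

seg 1 [0°–78.9°] uniform, h=28: full span → s += 28 → s = 28.0000
seg 2 [78.9°–126.1°] simple-harmonic, h=-11: θ=115.8° here. β=36.9, B=47.2. -11/2·(1 − cos(π·0.7818)) = -9.7574 → s = 18.2426

18.2426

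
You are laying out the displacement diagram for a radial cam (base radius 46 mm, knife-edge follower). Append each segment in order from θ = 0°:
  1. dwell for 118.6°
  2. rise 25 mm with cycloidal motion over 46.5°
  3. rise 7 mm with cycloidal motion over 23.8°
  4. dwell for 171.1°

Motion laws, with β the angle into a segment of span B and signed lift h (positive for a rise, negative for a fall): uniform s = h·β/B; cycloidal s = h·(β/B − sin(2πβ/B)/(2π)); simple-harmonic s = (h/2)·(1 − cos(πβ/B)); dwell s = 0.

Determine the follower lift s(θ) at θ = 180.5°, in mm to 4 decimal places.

seg 1 [0°–118.6°] dwell: s stays 0.0000
seg 2 [118.6°–165.1°] cycloidal, h=25: full span → s += 25 → s = 25.0000
seg 3 [165.1°–188.9°] cycloidal, h=7: θ=180.5° here. β=15.4, B=23.8. 7·(0.6471 − sin(2π·0.6471)/(2π)) = 5.4185 → s = 30.4185

30.4185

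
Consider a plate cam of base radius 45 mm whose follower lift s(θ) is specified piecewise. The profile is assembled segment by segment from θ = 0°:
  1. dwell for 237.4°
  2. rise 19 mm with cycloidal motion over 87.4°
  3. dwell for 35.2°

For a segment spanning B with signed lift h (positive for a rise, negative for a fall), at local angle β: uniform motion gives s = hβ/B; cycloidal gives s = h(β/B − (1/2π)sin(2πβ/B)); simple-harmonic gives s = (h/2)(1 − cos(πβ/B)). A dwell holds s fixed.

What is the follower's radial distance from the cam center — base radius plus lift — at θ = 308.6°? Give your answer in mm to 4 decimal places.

seg 1 [0°–237.4°] dwell: s stays 0.0000
seg 2 [237.4°–324.8°] cycloidal, h=19: θ=308.6° here. β=71.2, B=87.4. 19·(0.8146 − sin(2π·0.8146)/(2π)) = 18.2562 → s = 18.2562
radial distance = base radius + s = 45 + 18.2562 = 63.2562

63.2562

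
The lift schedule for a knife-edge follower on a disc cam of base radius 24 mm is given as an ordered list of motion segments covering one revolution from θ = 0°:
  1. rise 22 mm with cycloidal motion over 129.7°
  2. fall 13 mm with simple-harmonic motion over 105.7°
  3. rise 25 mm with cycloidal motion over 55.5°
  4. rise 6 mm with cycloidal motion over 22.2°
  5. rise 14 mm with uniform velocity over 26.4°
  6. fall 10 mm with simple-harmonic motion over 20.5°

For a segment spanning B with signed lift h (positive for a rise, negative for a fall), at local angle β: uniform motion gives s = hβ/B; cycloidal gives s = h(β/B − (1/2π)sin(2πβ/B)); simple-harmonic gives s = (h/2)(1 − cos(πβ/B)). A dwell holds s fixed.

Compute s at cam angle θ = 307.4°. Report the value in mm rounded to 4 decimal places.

seg 1 [0°–129.7°] cycloidal, h=22: full span → s += 22 → s = 22.0000
seg 2 [129.7°–235.4°] simple-harmonic, h=-13: full span → s += -13 → s = 9.0000
seg 3 [235.4°–290.9°] cycloidal, h=25: full span → s += 25 → s = 34.0000
seg 4 [290.9°–313.1°] cycloidal, h=6: θ=307.4° here. β=16.5, B=22.2. 6·(0.7432 − sin(2π·0.7432)/(2π)) = 5.4135 → s = 39.4135

39.4135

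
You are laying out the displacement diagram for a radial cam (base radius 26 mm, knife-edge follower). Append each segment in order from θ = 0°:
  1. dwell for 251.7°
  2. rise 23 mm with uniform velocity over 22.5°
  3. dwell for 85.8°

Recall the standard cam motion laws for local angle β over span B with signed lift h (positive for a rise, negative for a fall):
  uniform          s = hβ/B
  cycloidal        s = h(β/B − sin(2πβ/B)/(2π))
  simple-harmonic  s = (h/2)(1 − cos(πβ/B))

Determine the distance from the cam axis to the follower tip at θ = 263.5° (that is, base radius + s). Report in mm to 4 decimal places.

seg 1 [0°–251.7°] dwell: s stays 0.0000
seg 2 [251.7°–274.2°] uniform, h=23: θ=263.5° here. β=11.8, B=22.5. 23·11.8/22.5 = 12.0622 → s = 12.0622
radial distance = base radius + s = 26 + 12.0622 = 38.0622

38.0622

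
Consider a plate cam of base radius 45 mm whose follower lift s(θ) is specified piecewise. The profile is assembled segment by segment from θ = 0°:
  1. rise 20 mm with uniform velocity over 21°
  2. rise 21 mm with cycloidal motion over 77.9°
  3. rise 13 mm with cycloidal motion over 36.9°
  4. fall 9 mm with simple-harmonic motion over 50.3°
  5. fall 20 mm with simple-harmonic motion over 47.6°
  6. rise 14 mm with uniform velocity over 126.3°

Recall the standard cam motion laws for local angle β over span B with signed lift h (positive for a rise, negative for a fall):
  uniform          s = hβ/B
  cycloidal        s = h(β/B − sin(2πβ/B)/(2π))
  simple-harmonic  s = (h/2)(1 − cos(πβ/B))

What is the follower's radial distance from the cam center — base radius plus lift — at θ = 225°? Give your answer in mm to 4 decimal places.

seg 1 [0°–21°] uniform, h=20: full span → s += 20 → s = 20.0000
seg 2 [21°–98.9°] cycloidal, h=21: full span → s += 21 → s = 41.0000
seg 3 [98.9°–135.8°] cycloidal, h=13: full span → s += 13 → s = 54.0000
seg 4 [135.8°–186.1°] simple-harmonic, h=-9: full span → s += -9 → s = 45.0000
seg 5 [186.1°–233.7°] simple-harmonic, h=-20: θ=225° here. β=38.9, B=47.6. -20/2·(1 − cos(π·0.8172)) = -18.3963 → s = 26.6037
radial distance = base radius + s = 45 + 26.6037 = 71.6037

71.6037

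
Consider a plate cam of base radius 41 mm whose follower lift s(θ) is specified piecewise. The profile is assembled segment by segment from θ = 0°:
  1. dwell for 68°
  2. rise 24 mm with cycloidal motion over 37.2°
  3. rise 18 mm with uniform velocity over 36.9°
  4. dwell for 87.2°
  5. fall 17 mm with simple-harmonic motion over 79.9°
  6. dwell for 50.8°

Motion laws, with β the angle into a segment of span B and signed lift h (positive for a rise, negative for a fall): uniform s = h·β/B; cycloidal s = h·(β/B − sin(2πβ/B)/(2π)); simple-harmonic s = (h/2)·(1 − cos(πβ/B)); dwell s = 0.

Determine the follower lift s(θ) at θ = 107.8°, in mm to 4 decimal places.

seg 1 [0°–68°] dwell: s stays 0.0000
seg 2 [68°–105.2°] cycloidal, h=24: full span → s += 24 → s = 24.0000
seg 3 [105.2°–142.1°] uniform, h=18: θ=107.8° here. β=2.6, B=36.9. 18·2.6/36.9 = 1.2683 → s = 25.2683

25.2683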